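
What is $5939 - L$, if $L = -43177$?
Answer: $49116$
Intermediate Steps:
$5939 - L = 5939 - -43177 = 5939 + 43177 = 49116$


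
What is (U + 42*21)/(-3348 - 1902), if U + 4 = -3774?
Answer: 1448/2625 ≈ 0.55162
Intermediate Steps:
U = -3778 (U = -4 - 3774 = -3778)
(U + 42*21)/(-3348 - 1902) = (-3778 + 42*21)/(-3348 - 1902) = (-3778 + 882)/(-5250) = -2896*(-1/5250) = 1448/2625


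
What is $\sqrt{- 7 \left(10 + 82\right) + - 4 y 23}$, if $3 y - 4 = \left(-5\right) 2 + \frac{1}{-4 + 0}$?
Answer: $\frac{i \sqrt{4071}}{3} \approx 21.268 i$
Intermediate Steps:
$y = - \frac{25}{12}$ ($y = \frac{4}{3} + \frac{\left(-5\right) 2 + \frac{1}{-4 + 0}}{3} = \frac{4}{3} + \frac{-10 + \frac{1}{-4}}{3} = \frac{4}{3} + \frac{-10 - \frac{1}{4}}{3} = \frac{4}{3} + \frac{1}{3} \left(- \frac{41}{4}\right) = \frac{4}{3} - \frac{41}{12} = - \frac{25}{12} \approx -2.0833$)
$\sqrt{- 7 \left(10 + 82\right) + - 4 y 23} = \sqrt{- 7 \left(10 + 82\right) + \left(-4\right) \left(- \frac{25}{12}\right) 23} = \sqrt{\left(-7\right) 92 + \frac{25}{3} \cdot 23} = \sqrt{-644 + \frac{575}{3}} = \sqrt{- \frac{1357}{3}} = \frac{i \sqrt{4071}}{3}$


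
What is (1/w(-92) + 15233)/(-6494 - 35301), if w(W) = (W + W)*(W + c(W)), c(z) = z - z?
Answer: -51572845/141501152 ≈ -0.36447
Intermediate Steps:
c(z) = 0
w(W) = 2*W**2 (w(W) = (W + W)*(W + 0) = (2*W)*W = 2*W**2)
(1/w(-92) + 15233)/(-6494 - 35301) = (1/(2*(-92)**2) + 15233)/(-6494 - 35301) = (1/(2*8464) + 15233)/(-41795) = (1/16928 + 15233)*(-1/41795) = (257864225/16928)*(-1/41795) = -51572845/141501152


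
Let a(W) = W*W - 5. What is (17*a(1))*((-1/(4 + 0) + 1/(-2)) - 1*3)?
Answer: 255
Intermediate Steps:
a(W) = -5 + W² (a(W) = W² - 5 = -5 + W²)
(17*a(1))*((-1/(4 + 0) + 1/(-2)) - 1*3) = (17*(-5 + 1²))*((-1/(4 + 0) + 1/(-2)) - 1*3) = (17*(-5 + 1))*((-1/4 + 1*(-½)) - 3) = (17*(-4))*((-1*¼ - ½) - 3) = -68*((-¼ - ½) - 3) = -68*(-¾ - 3) = -68*(-15/4) = 255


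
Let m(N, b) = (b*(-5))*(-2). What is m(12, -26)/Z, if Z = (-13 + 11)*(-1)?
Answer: -130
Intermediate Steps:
Z = 2 (Z = -2*(-1) = 2)
m(N, b) = 10*b (m(N, b) = -5*b*(-2) = 10*b)
m(12, -26)/Z = (10*(-26))/2 = -260*1/2 = -130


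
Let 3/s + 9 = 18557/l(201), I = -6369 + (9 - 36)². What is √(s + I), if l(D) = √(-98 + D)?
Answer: √(-104661480 + 50763*√103)/√(18557 - 9*√103) ≈ 75.1*I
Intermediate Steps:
I = -5640 (I = -6369 + (-27)² = -6369 + 729 = -5640)
s = 3/(-9 + 18557*√103/103) (s = 3/(-9 + 18557/(√(-98 + 201))) = 3/(-9 + 18557/(√103)) = 3/(-9 + 18557*(√103/103)) = 3/(-9 + 18557*√103/103) ≈ 0.0016488)
√(s + I) = √((2781/344353906 + 55671*√103/344353906) - 5640) = √(-1942156027059/344353906 + 55671*√103/344353906)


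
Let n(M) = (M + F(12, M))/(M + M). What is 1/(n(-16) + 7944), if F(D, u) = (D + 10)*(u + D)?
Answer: 4/31789 ≈ 0.00012583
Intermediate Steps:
F(D, u) = (10 + D)*(D + u)
n(M) = (264 + 23*M)/(2*M) (n(M) = (M + (12² + 10*12 + 10*M + 12*M))/(M + M) = (M + (144 + 120 + 10*M + 12*M))/((2*M)) = (M + (264 + 22*M))*(1/(2*M)) = (264 + 23*M)*(1/(2*M)) = (264 + 23*M)/(2*M))
1/(n(-16) + 7944) = 1/((23/2 + 132/(-16)) + 7944) = 1/((23/2 + 132*(-1/16)) + 7944) = 1/((23/2 - 33/4) + 7944) = 1/(13/4 + 7944) = 1/(31789/4) = 4/31789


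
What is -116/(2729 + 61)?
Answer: -58/1395 ≈ -0.041577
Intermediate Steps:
-116/(2729 + 61) = -116/2790 = -116*1/2790 = -58/1395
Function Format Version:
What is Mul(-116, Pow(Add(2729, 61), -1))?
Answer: Rational(-58, 1395) ≈ -0.041577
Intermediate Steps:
Mul(-116, Pow(Add(2729, 61), -1)) = Mul(-116, Pow(2790, -1)) = Mul(-116, Rational(1, 2790)) = Rational(-58, 1395)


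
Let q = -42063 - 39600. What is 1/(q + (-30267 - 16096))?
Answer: -1/128026 ≈ -7.8109e-6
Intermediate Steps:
q = -81663
1/(q + (-30267 - 16096)) = 1/(-81663 + (-30267 - 16096)) = 1/(-81663 - 46363) = 1/(-128026) = -1/128026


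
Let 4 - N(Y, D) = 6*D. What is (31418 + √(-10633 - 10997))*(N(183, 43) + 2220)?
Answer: 61767788 + 1966*I*√21630 ≈ 6.1768e+7 + 2.8914e+5*I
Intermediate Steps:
N(Y, D) = 4 - 6*D
(31418 + √(-10633 - 10997))*(N(183, 43) + 2220) = (31418 + √(-10633 - 10997))*((4 - 6*43) + 2220) = (31418 + √(-21630))*((4 - 258) + 2220) = (31418 + I*√21630)*(-254 + 2220) = (31418 + I*√21630)*1966 = 61767788 + 1966*I*√21630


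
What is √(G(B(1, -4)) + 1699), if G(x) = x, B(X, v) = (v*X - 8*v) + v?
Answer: √1723 ≈ 41.509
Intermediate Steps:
B(X, v) = -7*v + X*v (B(X, v) = (X*v - 8*v) + v = (-8*v + X*v) + v = -7*v + X*v)
√(G(B(1, -4)) + 1699) = √(-4*(-7 + 1) + 1699) = √(-4*(-6) + 1699) = √(24 + 1699) = √1723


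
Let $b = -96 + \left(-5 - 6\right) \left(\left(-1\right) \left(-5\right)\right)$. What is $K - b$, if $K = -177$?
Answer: $-26$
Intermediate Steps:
$b = -151$ ($b = -96 - 55 = -151$)
$K - b = -177 - -151 = -177 + 151 = -26$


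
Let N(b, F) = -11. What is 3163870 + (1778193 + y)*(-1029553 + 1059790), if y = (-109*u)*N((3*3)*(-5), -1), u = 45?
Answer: 55401822946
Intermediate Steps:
y = 53955 (y = -109*45*(-11) = -4905*(-11) = 53955)
3163870 + (1778193 + y)*(-1029553 + 1059790) = 3163870 + (1778193 + 53955)*(-1029553 + 1059790) = 3163870 + 1832148*30237 = 3163870 + 55398659076 = 55401822946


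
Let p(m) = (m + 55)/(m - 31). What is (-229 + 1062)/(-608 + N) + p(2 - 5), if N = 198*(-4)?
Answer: -7223/3400 ≈ -2.1244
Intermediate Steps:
N = -792
p(m) = (55 + m)/(-31 + m)
(-229 + 1062)/(-608 + N) + p(2 - 5) = (-229 + 1062)/(-608 - 792) + (55 + (2 - 5))/(-31 + (2 - 5)) = 833/(-1400) + (55 - 3)/(-31 - 3) = 833*(-1/1400) + 52/(-34) = -119/200 - 1/34*52 = -119/200 - 26/17 = -7223/3400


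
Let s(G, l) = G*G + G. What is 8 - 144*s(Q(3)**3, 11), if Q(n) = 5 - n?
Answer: -10360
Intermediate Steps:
s(G, l) = G + G**2 (s(G, l) = G**2 + G = G + G**2)
8 - 144*s(Q(3)**3, 11) = 8 - 144*(5 - 1*3)**3*(1 + (5 - 1*3)**3) = 8 - 144*(5 - 3)**3*(1 + (5 - 3)**3) = 8 - 144*2**3*(1 + 2**3) = 8 - 1152*(1 + 8) = 8 - 1152*9 = 8 - 144*72 = 8 - 10368 = -10360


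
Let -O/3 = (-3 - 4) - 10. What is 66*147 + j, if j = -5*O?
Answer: 9447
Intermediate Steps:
O = 51 (O = -3*((-3 - 4) - 10) = -3*(-7 - 10) = -3*(-17) = 51)
j = -255 (j = -5*51 = -255)
66*147 + j = 66*147 - 255 = 9702 - 255 = 9447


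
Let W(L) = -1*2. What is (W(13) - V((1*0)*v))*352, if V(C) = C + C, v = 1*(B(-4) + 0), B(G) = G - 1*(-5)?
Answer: -704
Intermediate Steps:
B(G) = 5 + G (B(G) = G + 5 = 5 + G)
W(L) = -2
v = 1 (v = 1*((5 - 4) + 0) = 1*(1 + 0) = 1*1 = 1)
V(C) = 2*C
(W(13) - V((1*0)*v))*352 = (-2 - 2*(1*0)*1)*352 = (-2 - 2*0*1)*352 = (-2 - 2*0)*352 = (-2 - 1*0)*352 = (-2 + 0)*352 = -2*352 = -704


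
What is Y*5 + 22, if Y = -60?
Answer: -278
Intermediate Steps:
Y*5 + 22 = -60*5 + 22 = -300 + 22 = -278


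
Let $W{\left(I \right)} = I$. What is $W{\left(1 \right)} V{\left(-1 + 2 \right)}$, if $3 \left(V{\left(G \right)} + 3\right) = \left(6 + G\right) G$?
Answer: $- \frac{2}{3} \approx -0.66667$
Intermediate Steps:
$V{\left(G \right)} = -3 + \frac{G \left(6 + G\right)}{3}$ ($V{\left(G \right)} = -3 + \frac{\left(6 + G\right) G}{3} = -3 + \frac{G \left(6 + G\right)}{3}$)
$W{\left(1 \right)} V{\left(-1 + 2 \right)} = 1 \left(-3 + 2 \left(-1 + 2\right) + \frac{\left(-1 + 2\right)^{2}}{3}\right) = 1 \left(-3 + 2 \cdot 1 + \frac{1^{2}}{3}\right) = 1 \left(-3 + 2 + \frac{1}{3} \cdot 1\right) = 1 \left(-3 + 2 + \frac{1}{3}\right) = 1 \left(- \frac{2}{3}\right) = - \frac{2}{3}$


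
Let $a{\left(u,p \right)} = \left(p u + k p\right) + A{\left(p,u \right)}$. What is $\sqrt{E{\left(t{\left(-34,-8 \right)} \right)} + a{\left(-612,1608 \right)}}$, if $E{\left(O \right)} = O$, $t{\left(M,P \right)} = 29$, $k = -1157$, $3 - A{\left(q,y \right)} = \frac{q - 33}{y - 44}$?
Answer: $\frac{7 i \sqrt{1561349905}}{164} \approx 1686.6 i$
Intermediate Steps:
$A{\left(q,y \right)} = 3 - \frac{-33 + q}{-44 + y}$ ($A{\left(q,y \right)} = 3 - \frac{q - 33}{y - 44} = 3 - \frac{-33 + q}{-44 + y}$)
$a{\left(u,p \right)} = - 1157 p + p u + \frac{-99 - p + 3 u}{-44 + u}$ ($a{\left(u,p \right)} = \left(p u - 1157 p\right) + \frac{-99 - p + 3 u}{-44 + u} = \left(- 1157 p + p u\right) + \frac{-99 - p + 3 u}{-44 + u} = - 1157 p + p u + \frac{-99 - p + 3 u}{-44 + u}$)
$\sqrt{E{\left(t{\left(-34,-8 \right)} \right)} + a{\left(-612,1608 \right)}} = \sqrt{29 + \frac{-99 - 1608 + 3 \left(-612\right) + 1608 \left(-1157 - 612\right) \left(-44 - 612\right)}{-44 - 612}} = \sqrt{29 + \frac{-99 - 1608 - 1836 + 1608 \left(-1769\right) \left(-656\right)}{-656}} = \sqrt{29 - \frac{-99 - 1608 - 1836 + 1866026112}{656}} = \sqrt{29 - \frac{1866022569}{656}} = \sqrt{- \frac{1866003545}{656}} = \frac{7 i \sqrt{1561349905}}{164}$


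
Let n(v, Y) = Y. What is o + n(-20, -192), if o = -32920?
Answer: -33112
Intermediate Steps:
o + n(-20, -192) = -32920 - 192 = -33112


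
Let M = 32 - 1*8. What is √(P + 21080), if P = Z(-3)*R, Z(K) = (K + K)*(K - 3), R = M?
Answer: 2*√5486 ≈ 148.14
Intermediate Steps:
M = 24 (M = 32 - 8 = 24)
R = 24
Z(K) = 2*K*(-3 + K) (Z(K) = (2*K)*(-3 + K) = 2*K*(-3 + K))
P = 864 (P = (2*(-3)*(-3 - 3))*24 = (2*(-3)*(-6))*24 = 36*24 = 864)
√(P + 21080) = √(864 + 21080) = √21944 = 2*√5486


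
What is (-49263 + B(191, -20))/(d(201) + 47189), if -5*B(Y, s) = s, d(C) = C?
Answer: -7037/6770 ≈ -1.0394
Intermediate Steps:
B(Y, s) = -s/5
(-49263 + B(191, -20))/(d(201) + 47189) = (-49263 - ⅕*(-20))/(201 + 47189) = (-49263 + 4)/47390 = -49259*1/47390 = -7037/6770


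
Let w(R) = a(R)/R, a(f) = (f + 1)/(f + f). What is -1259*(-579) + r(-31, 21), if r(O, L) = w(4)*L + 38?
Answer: 23328073/32 ≈ 7.2900e+5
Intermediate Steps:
a(f) = (1 + f)/(2*f) (a(f) = (1 + f)/((2*f)) = (1 + f)*(1/(2*f)) = (1 + f)/(2*f))
w(R) = (1 + R)/(2*R**2) (w(R) = ((1 + R)/(2*R))/R = (1 + R)/(2*R**2))
r(O, L) = 38 + 5*L/32 (r(O, L) = ((1/2)*(1 + 4)/4**2)*L + 38 = ((1/2)*(1/16)*5)*L + 38 = 5*L/32 + 38 = 38 + 5*L/32)
-1259*(-579) + r(-31, 21) = -1259*(-579) + (38 + (5/32)*21) = 728961 + (38 + 105/32) = 728961 + 1321/32 = 23328073/32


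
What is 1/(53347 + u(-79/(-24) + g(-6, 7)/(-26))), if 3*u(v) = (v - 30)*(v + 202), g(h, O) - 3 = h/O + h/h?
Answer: 14309568/737116514761 ≈ 1.9413e-5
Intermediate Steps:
g(h, O) = 4 + h/O (g(h, O) = 3 + (h/O + h/h) = 3 + (h/O + 1) = 3 + (1 + h/O) = 4 + h/O)
u(v) = (-30 + v)*(202 + v)/3 (u(v) = ((v - 30)*(v + 202))/3 = ((-30 + v)*(202 + v))/3 = (-30 + v)*(202 + v)/3)
1/(53347 + u(-79/(-24) + g(-6, 7)/(-26))) = 1/(53347 + (-2020 + (-79/(-24) + (4 - 6/7)/(-26))²/3 + 172*(-79/(-24) + (4 - 6/7)/(-26))/3)) = 1/(53347 + (-2020 + (-79*(-1/24) + (4 - 6*⅐)*(-1/26))²/3 + 172*(-79*(-1/24) + (4 - 6*⅐)*(-1/26))/3)) = 1/(53347 + (-2020 + (79/24 + (4 - 6/7)*(-1/26))²/3 + 172*(79/24 + (4 - 6/7)*(-1/26))/3)) = 1/(53347 + (-2020 + (79/24 + (22/7)*(-1/26))²/3 + 172*(79/24 + (22/7)*(-1/26))/3)) = 1/(53347 + (-2020 + (79/24 - 11/91)²/3 + 172*(79/24 - 11/91)/3)) = 1/(53347 + (-2020 + (6925/2184)²/3 + (172/3)*(6925/2184))) = 1/(53347 + (-2020 + (⅓)*(47955625/4769856) + 297775/1638)) = 1/(53347 + (-2020 + 47955625/14309568 + 297775/1638)) = 1/(53347 - 26256009335/14309568) = 1/(737116514761/14309568) = 14309568/737116514761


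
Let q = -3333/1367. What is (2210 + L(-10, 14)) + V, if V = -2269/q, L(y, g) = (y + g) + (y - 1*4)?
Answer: 10434323/3333 ≈ 3130.6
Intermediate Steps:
L(y, g) = -4 + g + 2*y (L(y, g) = (g + y) + (y - 4) = (g + y) + (-4 + y) = -4 + g + 2*y)
q = -3333/1367 (q = -3333*1/1367 = -3333/1367 ≈ -2.4382)
V = 3101723/3333 (V = -2269/(-3333/1367) = -2269*(-1367/3333) = 3101723/3333 ≈ 930.61)
(2210 + L(-10, 14)) + V = (2210 + (-4 + 14 + 2*(-10))) + 3101723/3333 = (2210 + (-4 + 14 - 20)) + 3101723/3333 = (2210 - 10) + 3101723/3333 = 2200 + 3101723/3333 = 10434323/3333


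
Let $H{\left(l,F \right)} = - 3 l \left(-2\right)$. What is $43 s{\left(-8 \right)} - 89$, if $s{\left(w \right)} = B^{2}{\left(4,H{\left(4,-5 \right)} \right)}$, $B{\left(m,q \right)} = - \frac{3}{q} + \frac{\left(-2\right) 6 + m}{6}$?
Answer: $\frac{1411}{576} \approx 2.4497$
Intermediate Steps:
$H{\left(l,F \right)} = 6 l$
$B{\left(m,q \right)} = -2 - \frac{3}{q} + \frac{m}{6}$ ($B{\left(m,q \right)} = - \frac{3}{q} + \left(-12 + m\right) \frac{1}{6} = - \frac{3}{q} + \left(-2 + \frac{m}{6}\right) = -2 - \frac{3}{q} + \frac{m}{6}$)
$s{\left(w \right)} = \frac{1225}{576}$ ($s{\left(w \right)} = \left(-2 - \frac{3}{6 \cdot 4} + \frac{1}{6} \cdot 4\right)^{2} = \left(-2 - \frac{3}{24} + \frac{2}{3}\right)^{2} = \left(-2 - \frac{1}{8} + \frac{2}{3}\right)^{2} = \left(- \frac{35}{24}\right)^{2} = \frac{1225}{576}$)
$43 s{\left(-8 \right)} - 89 = 43 \cdot \frac{1225}{576} - 89 = \frac{52675}{576} - 89 = \frac{1411}{576}$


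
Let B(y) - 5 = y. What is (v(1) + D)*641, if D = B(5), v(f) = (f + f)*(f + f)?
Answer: 8974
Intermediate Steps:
B(y) = 5 + y
v(f) = 4*f² (v(f) = (2*f)*(2*f) = 4*f²)
D = 10 (D = 5 + 5 = 10)
(v(1) + D)*641 = (4*1² + 10)*641 = (4*1 + 10)*641 = (4 + 10)*641 = 14*641 = 8974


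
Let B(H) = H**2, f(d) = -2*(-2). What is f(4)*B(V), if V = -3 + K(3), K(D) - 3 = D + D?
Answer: 144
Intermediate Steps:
K(D) = 3 + 2*D (K(D) = 3 + (D + D) = 3 + 2*D)
f(d) = 4
V = 6 (V = -3 + (3 + 2*3) = -3 + (3 + 6) = -3 + 9 = 6)
f(4)*B(V) = 4*6**2 = 4*36 = 144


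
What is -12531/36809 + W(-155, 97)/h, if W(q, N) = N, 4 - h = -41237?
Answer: -513220498/1518039969 ≈ -0.33808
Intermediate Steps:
h = 41241 (h = 4 - 1*(-41237) = 4 + 41237 = 41241)
-12531/36809 + W(-155, 97)/h = -12531/36809 + 97/41241 = -513220498/1518039969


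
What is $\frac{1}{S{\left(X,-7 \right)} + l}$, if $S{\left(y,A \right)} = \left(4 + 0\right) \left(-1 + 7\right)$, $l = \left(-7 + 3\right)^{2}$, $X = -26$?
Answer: $\frac{1}{40} \approx 0.025$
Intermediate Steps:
$l = 16$ ($l = \left(-4\right)^{2} = 16$)
$S{\left(y,A \right)} = 24$ ($S{\left(y,A \right)} = 4 \cdot 6 = 24$)
$\frac{1}{S{\left(X,-7 \right)} + l} = \frac{1}{24 + 16} = \frac{1}{40}$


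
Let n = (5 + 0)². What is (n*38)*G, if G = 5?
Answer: 4750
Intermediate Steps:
n = 25 (n = 5² = 25)
(n*38)*G = (25*38)*5 = 950*5 = 4750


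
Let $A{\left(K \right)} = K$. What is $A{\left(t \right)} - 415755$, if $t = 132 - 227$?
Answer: $-415850$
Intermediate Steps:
$t = -95$ ($t = 132 - 227 = -95$)
$A{\left(t \right)} - 415755 = -95 - 415755 = -415850$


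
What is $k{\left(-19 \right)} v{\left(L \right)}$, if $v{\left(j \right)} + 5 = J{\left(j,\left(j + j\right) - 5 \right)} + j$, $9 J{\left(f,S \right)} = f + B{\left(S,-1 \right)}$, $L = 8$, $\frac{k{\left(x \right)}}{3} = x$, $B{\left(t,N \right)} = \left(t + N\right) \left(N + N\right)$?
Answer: $-95$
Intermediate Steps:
$B{\left(t,N \right)} = 2 N \left(N + t\right)$ ($B{\left(t,N \right)} = \left(N + t\right) 2 N = 2 N \left(N + t\right)$)
$k{\left(x \right)} = 3 x$
$J{\left(f,S \right)} = \frac{2}{9} - \frac{2 S}{9} + \frac{f}{9}$ ($J{\left(f,S \right)} = \frac{f + 2 \left(-1\right) \left(-1 + S\right)}{9} = \frac{f - \left(-2 + 2 S\right)}{9} = \frac{2 + f - 2 S}{9} = \frac{2}{9} - \frac{2 S}{9} + \frac{f}{9}$)
$v{\left(j \right)} = - \frac{11}{3} + \frac{2 j}{3}$ ($v{\left(j \right)} = -5 + \left(\left(\frac{2}{9} - \frac{2 \left(\left(j + j\right) - 5\right)}{9} + \frac{j}{9}\right) + j\right) = -5 + \left(\left(\frac{2}{9} - \frac{2 \left(2 j - 5\right)}{9} + \frac{j}{9}\right) + j\right) = -5 + \left(\left(\frac{2}{9} - \frac{2 \left(-5 + 2 j\right)}{9} + \frac{j}{9}\right) + j\right) = -5 + \left(\left(\frac{2}{9} - \left(- \frac{10}{9} + \frac{4 j}{9}\right) + \frac{j}{9}\right) + j\right) = -5 + \left(\left(\frac{4}{3} - \frac{j}{3}\right) + j\right) = -5 + \left(\frac{4}{3} + \frac{2 j}{3}\right) = - \frac{11}{3} + \frac{2 j}{3}$)
$k{\left(-19 \right)} v{\left(L \right)} = 3 \left(-19\right) \left(- \frac{11}{3} + \frac{2}{3} \cdot 8\right) = - 57 \left(- \frac{11}{3} + \frac{16}{3}\right) = \left(-57\right) \frac{5}{3} = -95$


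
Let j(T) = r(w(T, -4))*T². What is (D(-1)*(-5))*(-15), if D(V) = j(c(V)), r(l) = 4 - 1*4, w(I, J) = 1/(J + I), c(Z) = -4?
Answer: 0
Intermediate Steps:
w(I, J) = 1/(I + J)
r(l) = 0 (r(l) = 4 - 4 = 0)
j(T) = 0 (j(T) = 0*T² = 0)
D(V) = 0
(D(-1)*(-5))*(-15) = (0*(-5))*(-15) = 0*(-15) = 0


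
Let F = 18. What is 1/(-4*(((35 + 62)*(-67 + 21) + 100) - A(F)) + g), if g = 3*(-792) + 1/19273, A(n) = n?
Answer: 19273/291870313 ≈ 6.6033e-5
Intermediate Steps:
g = -45792647/19273 (g = -2376 + 1/19273 = -45792647/19273 ≈ -2376.0)
1/(-4*(((35 + 62)*(-67 + 21) + 100) - A(F)) + g) = 1/(-4*(((35 + 62)*(-67 + 21) + 100) - 1*18) - 45792647/19273) = 1/(-4*((97*(-46) + 100) - 18) - 45792647/19273) = 1/(-4*((-4462 + 100) - 18) - 45792647/19273) = 1/(-4*(-4362 - 18) - 45792647/19273) = 1/(-4*(-4380) - 45792647/19273) = 1/(17520 - 45792647/19273) = 1/(291870313/19273) = 19273/291870313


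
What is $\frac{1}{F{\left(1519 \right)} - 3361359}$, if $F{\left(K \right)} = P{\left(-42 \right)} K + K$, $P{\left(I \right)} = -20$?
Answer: $- \frac{1}{3390220} \approx -2.9497 \cdot 10^{-7}$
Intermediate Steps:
$F{\left(K \right)} = - 19 K$ ($F{\left(K \right)} = - 20 K + K = - 19 K$)
$\frac{1}{F{\left(1519 \right)} - 3361359} = \frac{1}{\left(-19\right) 1519 - 3361359} = \frac{1}{-28861 + \left(-4016691 + 655332\right)} = \frac{1}{-28861 - 3361359} = \frac{1}{-3390220} = - \frac{1}{3390220}$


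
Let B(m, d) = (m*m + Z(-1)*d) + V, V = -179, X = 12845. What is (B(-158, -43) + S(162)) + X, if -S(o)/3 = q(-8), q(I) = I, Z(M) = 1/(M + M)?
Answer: 75351/2 ≈ 37676.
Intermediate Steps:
Z(M) = 1/(2*M)
S(o) = 24 (S(o) = -3*(-8) = 24)
B(m, d) = -179 + m² - d/2 (B(m, d) = (m*m + ((½)/(-1))*d) - 179 = (m² + ((½)*(-1))*d) - 179 = (m² - d/2) - 179 = -179 + m² - d/2)
(B(-158, -43) + S(162)) + X = ((-179 + (-158)² - ½*(-43)) + 24) + 12845 = ((-179 + 24964 + 43/2) + 24) + 12845 = (49613/2 + 24) + 12845 = 49661/2 + 12845 = 75351/2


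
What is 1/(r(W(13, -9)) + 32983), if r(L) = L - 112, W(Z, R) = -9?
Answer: 1/32862 ≈ 3.0430e-5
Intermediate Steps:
r(L) = -112 + L
1/(r(W(13, -9)) + 32983) = 1/((-112 - 9) + 32983) = 1/(-121 + 32983) = 1/32862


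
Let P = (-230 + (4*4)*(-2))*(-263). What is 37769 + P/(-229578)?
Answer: 4335431288/114789 ≈ 37769.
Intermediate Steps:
P = 68906 (P = (-230 + 16*(-2))*(-263) = (-230 - 32)*(-263) = -262*(-263) = 68906)
37769 + P/(-229578) = 37769 + 68906/(-229578) = 37769 + 68906*(-1/229578) = 37769 - 34453/114789 = 4335431288/114789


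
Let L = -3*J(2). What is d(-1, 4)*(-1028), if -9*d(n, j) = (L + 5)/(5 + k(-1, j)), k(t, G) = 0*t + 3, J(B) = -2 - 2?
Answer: 4369/18 ≈ 242.72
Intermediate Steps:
J(B) = -4
k(t, G) = 3 (k(t, G) = 0 + 3 = 3)
L = 12 (L = -3*(-4) = 12)
d(n, j) = -17/72 (d(n, j) = -(12 + 5)/(9*(5 + 3)) = -17/(9*8) = -⅑*17/8 = -17/72)
d(-1, 4)*(-1028) = -17/72*(-1028) = 4369/18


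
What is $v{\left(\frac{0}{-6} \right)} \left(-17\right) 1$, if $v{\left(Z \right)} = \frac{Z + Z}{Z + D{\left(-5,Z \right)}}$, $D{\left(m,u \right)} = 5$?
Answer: $0$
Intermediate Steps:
$v{\left(Z \right)} = \frac{2 Z}{5 + Z}$ ($v{\left(Z \right)} = \frac{Z + Z}{Z + 5} = \frac{2 Z}{5 + Z}$)
$v{\left(\frac{0}{-6} \right)} \left(-17\right) 1 = \frac{2 \frac{0}{-6}}{5 + \frac{0}{-6}} \left(-17\right) 1 = \frac{2 \cdot 0 \left(- \frac{1}{6}\right)}{5 + 0 \left(- \frac{1}{6}\right)} \left(-17\right) 1 = 2 \cdot 0 \frac{1}{5 + 0} \left(-17\right) 1 = 2 \cdot 0 \cdot \frac{1}{5} \left(-17\right) 1 = 0 \left(-17\right) 1 = 0 \cdot 1 = 0$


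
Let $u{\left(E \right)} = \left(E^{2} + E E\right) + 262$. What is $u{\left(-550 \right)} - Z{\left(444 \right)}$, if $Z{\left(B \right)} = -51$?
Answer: $605313$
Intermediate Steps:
$u{\left(E \right)} = 262 + 2 E^{2}$ ($u{\left(E \right)} = \left(E^{2} + E^{2}\right) + 262 = 2 E^{2} + 262 = 262 + 2 E^{2}$)
$u{\left(-550 \right)} - Z{\left(444 \right)} = \left(262 + 2 \left(-550\right)^{2}\right) - -51 = \left(262 + 2 \cdot 302500\right) + 51 = \left(262 + 605000\right) + 51 = 605262 + 51 = 605313$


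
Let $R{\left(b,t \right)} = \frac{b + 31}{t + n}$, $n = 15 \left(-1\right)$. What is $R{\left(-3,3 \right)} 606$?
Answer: $-1414$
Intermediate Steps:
$n = -15$
$R{\left(b,t \right)} = \frac{31 + b}{-15 + t}$ ($R{\left(b,t \right)} = \frac{b + 31}{t - 15} = \frac{31 + b}{-15 + t}$)
$R{\left(-3,3 \right)} 606 = \frac{31 - 3}{-15 + 3} \cdot 606 = \frac{1}{-12} \cdot 28 \cdot 606 = \left(- \frac{1}{12}\right) 28 \cdot 606 = \left(- \frac{7}{3}\right) 606 = -1414$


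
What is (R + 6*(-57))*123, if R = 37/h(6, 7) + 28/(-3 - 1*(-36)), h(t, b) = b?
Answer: -3180985/77 ≈ -41312.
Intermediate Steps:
R = 1417/231 (R = 37/7 + 28/(-3 - 1*(-36)) = 37*(⅐) + 28/(-3 + 36) = 37/7 + 28/33 = 1417/231 ≈ 6.1342)
(R + 6*(-57))*123 = (1417/231 + 6*(-57))*123 = (1417/231 - 342)*123 = -77585/231*123 = -3180985/77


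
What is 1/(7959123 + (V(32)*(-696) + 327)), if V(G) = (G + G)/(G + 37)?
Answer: 23/183052502 ≈ 1.2565e-7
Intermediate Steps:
V(G) = 2*G/(37 + G) (V(G) = (2*G)/(37 + G) = 2*G/(37 + G))
1/(7959123 + (V(32)*(-696) + 327)) = 1/(7959123 + ((2*32/(37 + 32))*(-696) + 327)) = 1/(7959123 + ((2*32/69)*(-696) + 327)) = 1/(7959123 + ((2*32*(1/69))*(-696) + 327)) = 1/(7959123 + ((64/69)*(-696) + 327)) = 1/(7959123 + (-14848/23 + 327)) = 1/(7959123 - 7327/23) = 1/(183052502/23) = 23/183052502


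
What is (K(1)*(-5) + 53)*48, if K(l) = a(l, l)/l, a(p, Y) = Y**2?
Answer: 2304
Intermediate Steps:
K(l) = l (K(l) = l**2/l = l)
(K(1)*(-5) + 53)*48 = (1*(-5) + 53)*48 = (-5 + 53)*48 = 48*48 = 2304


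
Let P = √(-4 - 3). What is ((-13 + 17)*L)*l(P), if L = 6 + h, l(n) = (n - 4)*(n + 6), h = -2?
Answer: -496 + 32*I*√7 ≈ -496.0 + 84.664*I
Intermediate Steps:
P = I*√7 (P = √(-7) = I*√7 ≈ 2.6458*I)
l(n) = (-4 + n)*(6 + n)
L = 4 (L = 6 - 2 = 4)
((-13 + 17)*L)*l(P) = ((-13 + 17)*4)*(-24 + (I*√7)² + 2*(I*√7)) = (4*4)*(-24 - 7 + 2*I*√7) = 16*(-31 + 2*I*√7) = -496 + 32*I*√7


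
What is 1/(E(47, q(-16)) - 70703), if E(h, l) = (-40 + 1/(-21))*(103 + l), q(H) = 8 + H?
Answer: -21/1564658 ≈ -1.3421e-5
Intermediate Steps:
E(h, l) = -86623/21 - 841*l/21 (E(h, l) = (-40 - 1/21)*(103 + l) = -841*(103 + l)/21 = -86623/21 - 841*l/21)
1/(E(47, q(-16)) - 70703) = 1/((-86623/21 - 841*(8 - 16)/21) - 70703) = 1/((-86623/21 - 841/21*(-8)) - 70703) = 1/((-86623/21 + 6728/21) - 70703) = 1/(-79895/21 - 70703) = 1/(-1564658/21) = -21/1564658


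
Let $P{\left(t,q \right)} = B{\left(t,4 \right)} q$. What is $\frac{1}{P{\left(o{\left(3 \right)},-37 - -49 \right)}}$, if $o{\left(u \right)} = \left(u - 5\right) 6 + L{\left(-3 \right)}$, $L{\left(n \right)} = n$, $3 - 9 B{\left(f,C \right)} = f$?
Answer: $\frac{1}{24} \approx 0.041667$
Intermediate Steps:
$B{\left(f,C \right)} = \frac{1}{3} - \frac{f}{9}$
$o{\left(u \right)} = -33 + 6 u$ ($o{\left(u \right)} = \left(u - 5\right) 6 - 3 = \left(-5 + u\right) 6 - 3 = \left(-30 + 6 u\right) - 3 = -33 + 6 u$)
$P{\left(t,q \right)} = q \left(\frac{1}{3} - \frac{t}{9}\right)$ ($P{\left(t,q \right)} = \left(\frac{1}{3} - \frac{t}{9}\right) q = q \left(\frac{1}{3} - \frac{t}{9}\right)$)
$\frac{1}{P{\left(o{\left(3 \right)},-37 - -49 \right)}} = \frac{1}{\frac{1}{9} \left(-37 - -49\right) \left(3 - \left(-33 + 6 \cdot 3\right)\right)} = \frac{1}{\frac{1}{9} \left(-37 + 49\right) \left(3 - \left(-33 + 18\right)\right)} = \frac{1}{\frac{1}{9} \cdot 12 \left(3 - -15\right)} = \frac{1}{\frac{1}{9} \cdot 12 \left(3 + 15\right)} = \frac{1}{\frac{1}{9} \cdot 12 \cdot 18} = \frac{1}{24}$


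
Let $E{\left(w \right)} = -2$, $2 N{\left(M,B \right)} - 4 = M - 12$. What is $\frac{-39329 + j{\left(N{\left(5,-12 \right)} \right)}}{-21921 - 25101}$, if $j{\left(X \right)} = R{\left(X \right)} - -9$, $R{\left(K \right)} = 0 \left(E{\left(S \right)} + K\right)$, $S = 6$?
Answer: $\frac{19660}{23511} \approx 0.8362$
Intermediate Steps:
$N{\left(M,B \right)} = -4 + \frac{M}{2}$ ($N{\left(M,B \right)} = 2 + \frac{M - 12}{2} = 2 + \frac{-12 + M}{2} = 2 + \left(-6 + \frac{M}{2}\right) = -4 + \frac{M}{2}$)
$R{\left(K \right)} = 0$ ($R{\left(K \right)} = 0 \left(-2 + K\right) = 0$)
$j{\left(X \right)} = 9$ ($j{\left(X \right)} = 0 - -9 = 0 + 9 = 9$)
$\frac{-39329 + j{\left(N{\left(5,-12 \right)} \right)}}{-21921 - 25101} = \frac{-39329 + 9}{-21921 - 25101} = - \frac{39320}{-47022} = \left(-39320\right) \left(- \frac{1}{47022}\right) = \frac{19660}{23511}$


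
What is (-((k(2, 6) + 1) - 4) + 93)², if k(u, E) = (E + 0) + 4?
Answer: 7396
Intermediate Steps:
k(u, E) = 4 + E (k(u, E) = E + 4 = 4 + E)
(-((k(2, 6) + 1) - 4) + 93)² = (-(((4 + 6) + 1) - 4) + 93)² = (-((10 + 1) - 4) + 93)² = (-(11 - 4) + 93)² = (-1*7 + 93)² = (-7 + 93)² = 86² = 7396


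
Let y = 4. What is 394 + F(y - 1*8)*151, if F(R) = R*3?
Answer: -1418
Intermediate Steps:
F(R) = 3*R
394 + F(y - 1*8)*151 = 394 + (3*(4 - 1*8))*151 = 394 + (3*(4 - 8))*151 = 394 + (3*(-4))*151 = 394 - 12*151 = 394 - 1812 = -1418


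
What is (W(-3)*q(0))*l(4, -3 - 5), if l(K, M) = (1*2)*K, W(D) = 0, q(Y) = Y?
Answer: 0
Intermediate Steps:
l(K, M) = 2*K
(W(-3)*q(0))*l(4, -3 - 5) = (0*0)*(2*4) = 0*8 = 0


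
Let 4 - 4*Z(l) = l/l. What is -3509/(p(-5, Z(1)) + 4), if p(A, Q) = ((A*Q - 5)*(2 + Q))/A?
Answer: -56144/141 ≈ -398.18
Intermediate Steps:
Z(l) = 3/4 (Z(l) = 1 - l/(4*l) = 1 - 1/4*1 = 1 - 1/4 = 3/4)
p(A, Q) = (-5 + A*Q)*(2 + Q)/A (p(A, Q) = ((-5 + A*Q)*(2 + Q))/A = (-5 + A*Q)*(2 + Q)/A)
-3509/(p(-5, Z(1)) + 4) = -3509/((-10 - 5*3/4 - 5*3/4*(2 + 3/4))/(-5) + 4) = -3509/(-(-10 - 15/4 - 5*3/4*11/4)/5 + 4) = -3509/(-(-10 - 15/4 - 165/16)/5 + 4) = -3509/(-1/5*(-385/16) + 4) = -3509/(77/16 + 4) = -3509/141/16 = -3509*16/141 = -56144/141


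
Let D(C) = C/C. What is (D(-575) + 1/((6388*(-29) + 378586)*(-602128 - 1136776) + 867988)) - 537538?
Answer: -180713702867774077/336188397948 ≈ -5.3754e+5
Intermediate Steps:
D(C) = 1
(D(-575) + 1/((6388*(-29) + 378586)*(-602128 - 1136776) + 867988)) - 537538 = (1 + 1/((6388*(-29) + 378586)*(-602128 - 1136776) + 867988)) - 537538 = (1 + 1/((-185252 + 378586)*(-1738904) + 867988)) - 537538 = (1 + 1/(193334*(-1738904) + 867988)) - 537538 = (1 + 1/(-336189265936 + 867988)) - 537538 = (1 + 1/(-336188397948)) - 537538 = (1 - 1/336188397948) - 537538 = 336188397947/336188397948 - 537538 = -180713702867774077/336188397948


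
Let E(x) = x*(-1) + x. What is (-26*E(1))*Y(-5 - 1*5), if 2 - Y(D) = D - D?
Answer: 0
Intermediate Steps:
Y(D) = 2 (Y(D) = 2 - (D - D) = 2 - 1*0 = 2 + 0 = 2)
E(x) = 0 (E(x) = -x + x = 0)
(-26*E(1))*Y(-5 - 1*5) = -26*0*2 = 0*2 = 0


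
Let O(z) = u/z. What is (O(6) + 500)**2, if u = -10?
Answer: 2235025/9 ≈ 2.4834e+5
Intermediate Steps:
O(z) = -10/z
(O(6) + 500)**2 = (-10/6 + 500)**2 = (-10*1/6 + 500)**2 = (-5/3 + 500)**2 = (1495/3)**2 = 2235025/9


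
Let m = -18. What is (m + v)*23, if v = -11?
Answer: -667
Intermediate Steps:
(m + v)*23 = (-18 - 11)*23 = -29*23 = -667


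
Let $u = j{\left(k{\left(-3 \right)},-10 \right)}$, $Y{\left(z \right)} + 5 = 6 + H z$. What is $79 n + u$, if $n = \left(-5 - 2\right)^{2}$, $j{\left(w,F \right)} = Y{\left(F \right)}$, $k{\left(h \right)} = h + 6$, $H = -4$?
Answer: $3912$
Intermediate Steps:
$k{\left(h \right)} = 6 + h$
$Y{\left(z \right)} = 1 - 4 z$ ($Y{\left(z \right)} = -5 - \left(-6 + 4 z\right) = 1 - 4 z$)
$j{\left(w,F \right)} = 1 - 4 F$
$u = 41$ ($u = 1 - -40 = 1 + 40 = 41$)
$n = 49$ ($n = \left(-7\right)^{2} = 49$)
$79 n + u = 79 \cdot 49 + 41 = 3871 + 41 = 3912$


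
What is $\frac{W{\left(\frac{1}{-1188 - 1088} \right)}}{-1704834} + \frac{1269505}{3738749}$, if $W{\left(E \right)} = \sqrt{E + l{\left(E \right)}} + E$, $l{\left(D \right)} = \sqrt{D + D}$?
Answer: $\frac{4925936077337669}{14507102035227816} - \frac{\sqrt{-569 + 1138 i \sqrt{1138}}}{1940101092} \approx 0.33955 - 7.1943 \cdot 10^{-8} i$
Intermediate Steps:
$l{\left(D \right)} = \sqrt{2} \sqrt{D}$ ($l{\left(D \right)} = \sqrt{2 D} = \sqrt{2} \sqrt{D}$)
$W{\left(E \right)} = E + \sqrt{E + \sqrt{2} \sqrt{E}}$ ($W{\left(E \right)} = \sqrt{E + \sqrt{2} \sqrt{E}} + E = E + \sqrt{E + \sqrt{2} \sqrt{E}}$)
$\frac{W{\left(\frac{1}{-1188 - 1088} \right)}}{-1704834} + \frac{1269505}{3738749} = \frac{\frac{1}{-1188 - 1088} + \sqrt{\frac{1}{-1188 - 1088} + \sqrt{2} \sqrt{\frac{1}{-1188 - 1088}}}}{-1704834} + \frac{1269505}{3738749} = \left(\frac{1}{-2276} + \sqrt{\frac{1}{-2276} + \sqrt{2} \sqrt{\frac{1}{-2276}}}\right) \left(- \frac{1}{1704834}\right) + 1269505 \cdot \frac{1}{3738749} = \left(- \frac{1}{2276} + \sqrt{- \frac{1}{2276} + \sqrt{2} \sqrt{- \frac{1}{2276}}}\right) \left(- \frac{1}{1704834}\right) + \frac{1269505}{3738749} = \left(- \frac{1}{2276} + \sqrt{- \frac{1}{2276} + \sqrt{2} \frac{i \sqrt{569}}{1138}}\right) \left(- \frac{1}{1704834}\right) + \frac{1269505}{3738749} = \left(- \frac{1}{2276} + \sqrt{- \frac{1}{2276} + \frac{i \sqrt{1138}}{1138}}\right) \left(- \frac{1}{1704834}\right) + \frac{1269505}{3738749} = \left(\frac{1}{3880202184} - \frac{\sqrt{- \frac{1}{2276} + \frac{i \sqrt{1138}}{1138}}}{1704834}\right) + \frac{1269505}{3738749} = \frac{4925936077337669}{14507102035227816} - \frac{\sqrt{- \frac{1}{2276} + \frac{i \sqrt{1138}}{1138}}}{1704834}$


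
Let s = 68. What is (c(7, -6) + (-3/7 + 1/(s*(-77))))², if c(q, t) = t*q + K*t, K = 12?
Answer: 358979524201/27415696 ≈ 13094.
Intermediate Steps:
c(q, t) = 12*t + q*t (c(q, t) = t*q + 12*t = q*t + 12*t = 12*t + q*t)
(c(7, -6) + (-3/7 + 1/(s*(-77))))² = (-6*(12 + 7) + (-3/7 + 1/(68*(-77))))² = (-6*19 + (-3*⅐ + (1/68)*(-1/77)))² = (-114 + (-3/7 - 1/5236))² = (-114 - 2245/5236)² = (-599149/5236)² = 358979524201/27415696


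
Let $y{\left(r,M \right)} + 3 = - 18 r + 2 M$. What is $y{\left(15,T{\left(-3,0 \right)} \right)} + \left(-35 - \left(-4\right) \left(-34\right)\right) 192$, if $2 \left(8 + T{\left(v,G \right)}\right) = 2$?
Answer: $-33119$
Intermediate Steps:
$T{\left(v,G \right)} = -7$ ($T{\left(v,G \right)} = -8 + \frac{1}{2} \cdot 2 = -8 + 1 = -7$)
$y{\left(r,M \right)} = -3 - 18 r + 2 M$ ($y{\left(r,M \right)} = -3 + \left(- 18 r + 2 M\right) = -3 - 18 r + 2 M$)
$y{\left(15,T{\left(-3,0 \right)} \right)} + \left(-35 - \left(-4\right) \left(-34\right)\right) 192 = \left(-3 - 270 + 2 \left(-7\right)\right) + \left(-35 - \left(-4\right) \left(-34\right)\right) 192 = \left(-3 - 270 - 14\right) + \left(-35 - 136\right) 192 = -287 + \left(-35 - 136\right) 192 = -287 - 32832 = -33119$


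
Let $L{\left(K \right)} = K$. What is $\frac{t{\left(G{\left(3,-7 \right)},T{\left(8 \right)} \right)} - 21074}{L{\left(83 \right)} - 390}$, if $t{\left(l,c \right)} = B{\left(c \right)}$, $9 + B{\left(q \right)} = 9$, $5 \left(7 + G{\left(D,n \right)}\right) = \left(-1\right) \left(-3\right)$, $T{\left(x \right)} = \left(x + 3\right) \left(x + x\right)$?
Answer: $\frac{21074}{307} \approx 68.645$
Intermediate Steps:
$T{\left(x \right)} = 2 x \left(3 + x\right)$ ($T{\left(x \right)} = \left(3 + x\right) 2 x = 2 x \left(3 + x\right)$)
$G{\left(D,n \right)} = - \frac{32}{5}$ ($G{\left(D,n \right)} = -7 + \frac{\left(-1\right) \left(-3\right)}{5} = -7 + \frac{1}{5} \cdot 3 = -7 + \frac{3}{5} = - \frac{32}{5}$)
$B{\left(q \right)} = 0$ ($B{\left(q \right)} = -9 + 9 = 0$)
$t{\left(l,c \right)} = 0$
$\frac{t{\left(G{\left(3,-7 \right)},T{\left(8 \right)} \right)} - 21074}{L{\left(83 \right)} - 390} = \frac{0 - 21074}{83 - 390} = - \frac{21074}{-307} = \left(-21074\right) \left(- \frac{1}{307}\right) = \frac{21074}{307}$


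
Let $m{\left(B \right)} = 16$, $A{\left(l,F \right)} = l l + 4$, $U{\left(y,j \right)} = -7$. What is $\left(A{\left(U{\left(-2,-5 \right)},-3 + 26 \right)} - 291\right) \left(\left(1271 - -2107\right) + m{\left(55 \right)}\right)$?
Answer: $-807772$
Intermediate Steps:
$A{\left(l,F \right)} = 4 + l^{2}$ ($A{\left(l,F \right)} = l^{2} + 4 = 4 + l^{2}$)
$\left(A{\left(U{\left(-2,-5 \right)},-3 + 26 \right)} - 291\right) \left(\left(1271 - -2107\right) + m{\left(55 \right)}\right) = \left(\left(4 + \left(-7\right)^{2}\right) - 291\right) \left(\left(1271 - -2107\right) + 16\right) = \left(\left(4 + 49\right) - 291\right) \left(\left(1271 + 2107\right) + 16\right) = \left(53 - 291\right) \left(3378 + 16\right) = \left(-238\right) 3394 = -807772$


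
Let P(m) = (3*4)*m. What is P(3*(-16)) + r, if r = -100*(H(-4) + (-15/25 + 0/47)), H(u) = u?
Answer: -116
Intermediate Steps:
r = 460 (r = -100*(-4 + (-15/25 + 0/47)) = -100*(-4 + (-15*1/25 + 0*(1/47))) = -100*(-4 + (-3/5 + 0)) = -100*(-4 - 3/5) = -100*(-23/5) = 460)
P(m) = 12*m
P(3*(-16)) + r = 12*(3*(-16)) + 460 = 12*(-48) + 460 = -576 + 460 = -116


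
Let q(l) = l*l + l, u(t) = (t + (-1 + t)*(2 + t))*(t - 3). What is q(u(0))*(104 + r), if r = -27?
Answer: 3234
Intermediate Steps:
u(t) = (-3 + t)*(t + (-1 + t)*(2 + t)) (u(t) = (t + (-1 + t)*(2 + t))*(-3 + t) = (-3 + t)*(t + (-1 + t)*(2 + t)))
q(l) = l + l**2 (q(l) = l**2 + l = l + l**2)
q(u(0))*(104 + r) = ((6 + 0**3 - 1*0**2 - 8*0)*(1 + (6 + 0**3 - 1*0**2 - 8*0)))*(104 - 27) = ((6 + 0 - 1*0 + 0)*(1 + (6 + 0 - 1*0 + 0)))*77 = ((6 + 0 + 0 + 0)*(1 + (6 + 0 + 0 + 0)))*77 = (6*(1 + 6))*77 = (6*7)*77 = 42*77 = 3234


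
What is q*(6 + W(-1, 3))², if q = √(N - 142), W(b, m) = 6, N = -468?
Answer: 144*I*√610 ≈ 3556.5*I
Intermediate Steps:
q = I*√610 (q = √(-468 - 142) = √(-610) = I*√610 ≈ 24.698*I)
q*(6 + W(-1, 3))² = (I*√610)*(6 + 6)² = (I*√610)*12² = (I*√610)*144 = 144*I*√610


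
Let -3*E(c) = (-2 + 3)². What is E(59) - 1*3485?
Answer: -10456/3 ≈ -3485.3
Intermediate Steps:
E(c) = -⅓ (E(c) = -(-2 + 3)²/3 = -⅓*1² = -⅓*1 = -⅓)
E(59) - 1*3485 = -⅓ - 1*3485 = -⅓ - 3485 = -10456/3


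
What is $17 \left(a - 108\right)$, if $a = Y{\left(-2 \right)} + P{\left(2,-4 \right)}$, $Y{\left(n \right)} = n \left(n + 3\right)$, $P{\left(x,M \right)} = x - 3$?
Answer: $-1887$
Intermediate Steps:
$P{\left(x,M \right)} = -3 + x$ ($P{\left(x,M \right)} = x - 3 = -3 + x$)
$Y{\left(n \right)} = n \left(3 + n\right)$
$a = -3$ ($a = - 2 \left(3 - 2\right) + \left(-3 + 2\right) = \left(-2\right) 1 - 1 = -2 - 1 = -3$)
$17 \left(a - 108\right) = 17 \left(-3 - 108\right) = 17 \left(-111\right) = -1887$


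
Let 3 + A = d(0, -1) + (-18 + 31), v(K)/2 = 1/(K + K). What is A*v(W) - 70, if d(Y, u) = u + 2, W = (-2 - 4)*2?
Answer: -851/12 ≈ -70.917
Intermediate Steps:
W = -12 (W = -6*2 = -12)
d(Y, u) = 2 + u
v(K) = 1/K (v(K) = 2/(K + K) = 2/((2*K)) = 2*(1/(2*K)) = 1/K)
A = 11 (A = -3 + ((2 - 1) + (-18 + 31)) = -3 + (1 + 13) = -3 + 14 = 11)
A*v(W) - 70 = 11/(-12) - 70 = 11*(-1/12) - 70 = -11/12 - 70 = -851/12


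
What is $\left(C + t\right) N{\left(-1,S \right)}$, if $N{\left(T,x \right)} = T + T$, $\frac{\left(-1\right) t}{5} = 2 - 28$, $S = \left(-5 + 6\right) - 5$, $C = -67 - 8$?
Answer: $-110$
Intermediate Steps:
$C = -75$ ($C = -67 - 8 = -75$)
$S = -4$ ($S = 1 - 5 = -4$)
$t = 130$ ($t = - 5 \left(2 - 28\right) = \left(-5\right) \left(-26\right) = 130$)
$N{\left(T,x \right)} = 2 T$
$\left(C + t\right) N{\left(-1,S \right)} = \left(-75 + 130\right) 2 \left(-1\right) = 55 \left(-2\right) = -110$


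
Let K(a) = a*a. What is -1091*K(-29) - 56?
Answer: -917587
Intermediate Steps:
K(a) = a²
-1091*K(-29) - 56 = -1091*(-29)² - 56 = -1091*841 - 56 = -917531 - 56 = -917587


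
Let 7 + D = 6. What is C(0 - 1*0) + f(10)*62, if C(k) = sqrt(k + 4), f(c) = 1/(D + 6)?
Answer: 72/5 ≈ 14.400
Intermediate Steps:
D = -1 (D = -7 + 6 = -1)
f(c) = 1/5 (f(c) = 1/(-1 + 6) = 1/5)
C(k) = sqrt(4 + k)
C(0 - 1*0) + f(10)*62 = sqrt(4 + (0 - 1*0)) + (1/5)*62 = sqrt(4 + (0 + 0)) + 62/5 = sqrt(4 + 0) + 62/5 = sqrt(4) + 62/5 = 2 + 62/5 = 72/5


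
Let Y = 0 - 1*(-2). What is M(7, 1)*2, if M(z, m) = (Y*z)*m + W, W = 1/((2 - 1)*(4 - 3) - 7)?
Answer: 83/3 ≈ 27.667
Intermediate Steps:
Y = 2 (Y = 0 + 2 = 2)
W = -⅙ (W = 1/(1*1 - 7) = 1/(1 - 7) = 1/(-6) = -⅙ ≈ -0.16667)
M(z, m) = -⅙ + 2*m*z (M(z, m) = (2*z)*m - ⅙ = 2*m*z - ⅙ = -⅙ + 2*m*z)
M(7, 1)*2 = (-⅙ + 2*1*7)*2 = (-⅙ + 14)*2 = (83/6)*2 = 83/3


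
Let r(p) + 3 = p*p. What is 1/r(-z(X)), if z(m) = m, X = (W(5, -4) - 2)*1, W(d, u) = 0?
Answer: 1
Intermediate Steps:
X = -2 (X = (0 - 2)*1 = -2*1 = -2)
r(p) = -3 + p² (r(p) = -3 + p*p = -3 + p²)
1/r(-z(X)) = 1/(-3 + (-1*(-2))²) = 1/(-3 + 2²) = 1/(-3 + 4) = 1/1 = 1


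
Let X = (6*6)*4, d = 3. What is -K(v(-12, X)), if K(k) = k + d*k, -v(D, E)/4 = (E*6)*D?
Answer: -165888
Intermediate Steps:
X = 144 (X = 36*4 = 144)
v(D, E) = -24*D*E (v(D, E) = -4*E*6*D = -4*6*E*D = -24*D*E)
K(k) = 4*k (K(k) = k + 3*k = 4*k)
-K(v(-12, X)) = -4*(-24*(-12)*144) = -4*41472 = -1*165888 = -165888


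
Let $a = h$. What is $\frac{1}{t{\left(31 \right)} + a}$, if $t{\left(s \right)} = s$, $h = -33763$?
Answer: $- \frac{1}{33732} \approx -2.9645 \cdot 10^{-5}$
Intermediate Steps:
$a = -33763$
$\frac{1}{t{\left(31 \right)} + a} = \frac{1}{31 - 33763} = \frac{1}{-33732} = - \frac{1}{33732}$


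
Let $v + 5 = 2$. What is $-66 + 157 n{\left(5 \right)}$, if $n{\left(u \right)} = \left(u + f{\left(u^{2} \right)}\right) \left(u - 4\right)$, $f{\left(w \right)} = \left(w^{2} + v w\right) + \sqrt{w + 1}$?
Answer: $87069 + 157 \sqrt{26} \approx 87870.0$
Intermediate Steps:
$v = -3$ ($v = -5 + 2 = -3$)
$f{\left(w \right)} = w^{2} + \sqrt{1 + w} - 3 w$ ($f{\left(w \right)} = \left(w^{2} - 3 w\right) + \sqrt{w + 1} = \left(w^{2} - 3 w\right) + \sqrt{1 + w} = w^{2} + \sqrt{1 + w} - 3 w$)
$n{\left(u \right)} = \left(-4 + u\right) \left(u + u^{4} + \sqrt{1 + u^{2}} - 3 u^{2}\right)$ ($n{\left(u \right)} = \left(u + \left(\left(u^{2}\right)^{2} + \sqrt{1 + u^{2}} - 3 u^{2}\right)\right) \left(u - 4\right) = \left(u + \left(u^{4} + \sqrt{1 + u^{2}} - 3 u^{2}\right)\right) \left(-4 + u\right) = \left(u + u^{4} + \sqrt{1 + u^{2}} - 3 u^{2}\right) \left(-4 + u\right) = \left(-4 + u\right) \left(u + u^{4} + \sqrt{1 + u^{2}} - 3 u^{2}\right)$)
$-66 + 157 n{\left(5 \right)} = -66 + 157 \left(\left(-4\right) 5 - 4 \cdot 5^{4} - 4 \sqrt{1 + 5^{2}} + 13 \cdot 5^{2} + 5 \left(5^{4} + \sqrt{1 + 5^{2}} - 3 \cdot 5^{2}\right)\right) = -66 + 157 \left(-20 - 2500 - 4 \sqrt{1 + 25} + 13 \cdot 25 + 5 \left(625 + \sqrt{1 + 25} - 75\right)\right) = -66 + 157 \left(-20 - 2500 - 4 \sqrt{26} + 325 + 5 \left(625 + \sqrt{26} - 75\right)\right) = -66 + 157 \left(-20 - 2500 - 4 \sqrt{26} + 325 + 5 \left(550 + \sqrt{26}\right)\right) = -66 + 157 \left(-20 - 2500 - 4 \sqrt{26} + 325 + \left(2750 + 5 \sqrt{26}\right)\right) = -66 + 157 \left(555 + \sqrt{26}\right) = -66 + \left(87135 + 157 \sqrt{26}\right) = 87069 + 157 \sqrt{26}$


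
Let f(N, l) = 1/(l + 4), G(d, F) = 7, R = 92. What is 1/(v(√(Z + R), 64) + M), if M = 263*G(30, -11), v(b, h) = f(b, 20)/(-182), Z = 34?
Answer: 4368/8041487 ≈ 0.00054318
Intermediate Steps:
f(N, l) = 1/(4 + l)
v(b, h) = -1/4368 (v(b, h) = 1/((4 + 20)*(-182)) = -1/182/24 = (1/24)*(-1/182) = -1/4368)
M = 1841 (M = 263*7 = 1841)
1/(v(√(Z + R), 64) + M) = 1/(-1/4368 + 1841) = 1/(8041487/4368) = 4368/8041487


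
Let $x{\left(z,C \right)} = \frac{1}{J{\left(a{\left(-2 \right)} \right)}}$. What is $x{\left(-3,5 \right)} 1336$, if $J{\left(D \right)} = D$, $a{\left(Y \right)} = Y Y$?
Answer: $334$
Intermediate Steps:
$a{\left(Y \right)} = Y^{2}$
$x{\left(z,C \right)} = \frac{1}{4}$ ($x{\left(z,C \right)} = \frac{1}{\left(-2\right)^{2}} = \frac{1}{4}$)
$x{\left(-3,5 \right)} 1336 = \frac{1}{4} \cdot 1336 = 334$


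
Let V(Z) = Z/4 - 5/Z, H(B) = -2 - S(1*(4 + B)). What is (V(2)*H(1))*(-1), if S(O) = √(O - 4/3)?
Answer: -4 - 2*√33/3 ≈ -7.8297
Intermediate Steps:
S(O) = √(-4/3 + O) (S(O) = √(O - 4*⅓) = √(O - 4/3) = √(-4/3 + O))
H(B) = -2 - √(24 + 9*B)/3 (H(B) = -2 - √(-12 + 9*(1*(4 + B)))/3 = -2 - √(-12 + 9*(4 + B))/3 = -2 - √(-12 + (36 + 9*B))/3 = -2 - √(24 + 9*B)/3)
V(Z) = -5/Z + Z/4 (V(Z) = Z*(¼) - 5/Z = Z/4 - 5/Z = -5/Z + Z/4)
(V(2)*H(1))*(-1) = ((-5/2 + (¼)*2)*(-2 - √(24 + 9*1)/3))*(-1) = ((-5*½ + ½)*(-2 - √(24 + 9)/3))*(-1) = ((-5/2 + ½)*(-2 - √33/3))*(-1) = -2*(-2 - √33/3)*(-1) = (4 + 2*√33/3)*(-1) = -4 - 2*√33/3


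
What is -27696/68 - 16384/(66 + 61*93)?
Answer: -40015364/97563 ≈ -410.15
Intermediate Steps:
-27696/68 - 16384/(66 + 61*93) = -27696*1/68 - 16384/(66 + 5673) = -6924/17 - 16384/5739 = -40015364/97563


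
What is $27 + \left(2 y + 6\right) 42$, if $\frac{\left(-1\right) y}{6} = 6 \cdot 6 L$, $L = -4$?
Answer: $72855$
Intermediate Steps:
$y = 864$ ($y = - 6 \cdot 6 \cdot 6 \left(-4\right) = - 6 \cdot 36 \left(-4\right) = \left(-6\right) \left(-144\right) = 864$)
$27 + \left(2 y + 6\right) 42 = 27 + \left(2 \cdot 864 + 6\right) 42 = 27 + \left(1728 + 6\right) 42 = 27 + 1734 \cdot 42 = 27 + 72828 = 72855$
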